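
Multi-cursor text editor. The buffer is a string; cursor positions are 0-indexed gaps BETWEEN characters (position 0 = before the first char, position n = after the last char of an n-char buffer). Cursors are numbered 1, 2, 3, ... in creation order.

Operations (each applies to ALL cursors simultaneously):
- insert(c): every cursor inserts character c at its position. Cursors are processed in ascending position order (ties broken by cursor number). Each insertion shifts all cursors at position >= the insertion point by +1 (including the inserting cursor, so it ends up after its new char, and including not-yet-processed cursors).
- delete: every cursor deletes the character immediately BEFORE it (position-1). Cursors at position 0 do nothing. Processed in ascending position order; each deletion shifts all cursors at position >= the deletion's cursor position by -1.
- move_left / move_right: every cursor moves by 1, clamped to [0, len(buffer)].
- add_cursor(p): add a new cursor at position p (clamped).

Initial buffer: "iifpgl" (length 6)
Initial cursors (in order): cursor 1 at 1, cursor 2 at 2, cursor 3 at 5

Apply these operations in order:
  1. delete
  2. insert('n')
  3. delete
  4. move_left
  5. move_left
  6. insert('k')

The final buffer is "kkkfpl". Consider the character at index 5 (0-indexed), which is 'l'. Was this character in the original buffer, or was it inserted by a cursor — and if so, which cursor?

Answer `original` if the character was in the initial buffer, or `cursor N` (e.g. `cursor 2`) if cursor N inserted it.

After op 1 (delete): buffer="fpl" (len 3), cursors c1@0 c2@0 c3@2, authorship ...
After op 2 (insert('n')): buffer="nnfpnl" (len 6), cursors c1@2 c2@2 c3@5, authorship 12..3.
After op 3 (delete): buffer="fpl" (len 3), cursors c1@0 c2@0 c3@2, authorship ...
After op 4 (move_left): buffer="fpl" (len 3), cursors c1@0 c2@0 c3@1, authorship ...
After op 5 (move_left): buffer="fpl" (len 3), cursors c1@0 c2@0 c3@0, authorship ...
After op 6 (insert('k')): buffer="kkkfpl" (len 6), cursors c1@3 c2@3 c3@3, authorship 123...
Authorship (.=original, N=cursor N): 1 2 3 . . .
Index 5: author = original

Answer: original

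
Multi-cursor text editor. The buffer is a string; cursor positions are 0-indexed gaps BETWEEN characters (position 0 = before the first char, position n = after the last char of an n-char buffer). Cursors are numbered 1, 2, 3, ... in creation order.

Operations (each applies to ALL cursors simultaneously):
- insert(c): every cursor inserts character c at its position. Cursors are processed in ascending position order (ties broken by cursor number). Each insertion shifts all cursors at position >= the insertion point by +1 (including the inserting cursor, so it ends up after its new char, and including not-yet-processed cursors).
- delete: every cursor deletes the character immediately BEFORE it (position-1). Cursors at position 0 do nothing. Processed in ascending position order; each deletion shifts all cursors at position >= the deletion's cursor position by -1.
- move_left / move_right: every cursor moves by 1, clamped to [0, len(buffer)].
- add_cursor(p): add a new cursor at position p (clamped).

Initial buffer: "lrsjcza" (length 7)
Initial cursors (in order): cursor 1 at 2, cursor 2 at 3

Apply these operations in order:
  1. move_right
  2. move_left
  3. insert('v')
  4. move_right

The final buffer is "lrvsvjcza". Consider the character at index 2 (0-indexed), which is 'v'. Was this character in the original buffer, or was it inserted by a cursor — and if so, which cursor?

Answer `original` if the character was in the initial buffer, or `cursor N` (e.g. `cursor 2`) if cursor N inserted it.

After op 1 (move_right): buffer="lrsjcza" (len 7), cursors c1@3 c2@4, authorship .......
After op 2 (move_left): buffer="lrsjcza" (len 7), cursors c1@2 c2@3, authorship .......
After op 3 (insert('v')): buffer="lrvsvjcza" (len 9), cursors c1@3 c2@5, authorship ..1.2....
After op 4 (move_right): buffer="lrvsvjcza" (len 9), cursors c1@4 c2@6, authorship ..1.2....
Authorship (.=original, N=cursor N): . . 1 . 2 . . . .
Index 2: author = 1

Answer: cursor 1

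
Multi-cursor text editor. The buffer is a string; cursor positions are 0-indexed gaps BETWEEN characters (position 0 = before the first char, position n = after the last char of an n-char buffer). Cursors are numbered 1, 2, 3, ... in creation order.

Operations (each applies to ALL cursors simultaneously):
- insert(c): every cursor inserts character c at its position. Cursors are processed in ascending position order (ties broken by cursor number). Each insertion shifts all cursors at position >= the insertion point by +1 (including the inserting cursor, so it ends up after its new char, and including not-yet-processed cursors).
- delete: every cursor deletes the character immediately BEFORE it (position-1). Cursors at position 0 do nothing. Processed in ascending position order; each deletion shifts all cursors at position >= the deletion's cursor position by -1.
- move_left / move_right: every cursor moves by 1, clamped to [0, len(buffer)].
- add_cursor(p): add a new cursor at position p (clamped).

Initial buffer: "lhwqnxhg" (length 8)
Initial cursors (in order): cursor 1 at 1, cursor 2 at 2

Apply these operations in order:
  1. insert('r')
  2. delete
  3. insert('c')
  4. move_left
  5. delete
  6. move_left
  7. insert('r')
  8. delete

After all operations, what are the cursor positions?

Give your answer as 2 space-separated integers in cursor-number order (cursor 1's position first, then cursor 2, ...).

Answer: 0 0

Derivation:
After op 1 (insert('r')): buffer="lrhrwqnxhg" (len 10), cursors c1@2 c2@4, authorship .1.2......
After op 2 (delete): buffer="lhwqnxhg" (len 8), cursors c1@1 c2@2, authorship ........
After op 3 (insert('c')): buffer="lchcwqnxhg" (len 10), cursors c1@2 c2@4, authorship .1.2......
After op 4 (move_left): buffer="lchcwqnxhg" (len 10), cursors c1@1 c2@3, authorship .1.2......
After op 5 (delete): buffer="ccwqnxhg" (len 8), cursors c1@0 c2@1, authorship 12......
After op 6 (move_left): buffer="ccwqnxhg" (len 8), cursors c1@0 c2@0, authorship 12......
After op 7 (insert('r')): buffer="rrccwqnxhg" (len 10), cursors c1@2 c2@2, authorship 1212......
After op 8 (delete): buffer="ccwqnxhg" (len 8), cursors c1@0 c2@0, authorship 12......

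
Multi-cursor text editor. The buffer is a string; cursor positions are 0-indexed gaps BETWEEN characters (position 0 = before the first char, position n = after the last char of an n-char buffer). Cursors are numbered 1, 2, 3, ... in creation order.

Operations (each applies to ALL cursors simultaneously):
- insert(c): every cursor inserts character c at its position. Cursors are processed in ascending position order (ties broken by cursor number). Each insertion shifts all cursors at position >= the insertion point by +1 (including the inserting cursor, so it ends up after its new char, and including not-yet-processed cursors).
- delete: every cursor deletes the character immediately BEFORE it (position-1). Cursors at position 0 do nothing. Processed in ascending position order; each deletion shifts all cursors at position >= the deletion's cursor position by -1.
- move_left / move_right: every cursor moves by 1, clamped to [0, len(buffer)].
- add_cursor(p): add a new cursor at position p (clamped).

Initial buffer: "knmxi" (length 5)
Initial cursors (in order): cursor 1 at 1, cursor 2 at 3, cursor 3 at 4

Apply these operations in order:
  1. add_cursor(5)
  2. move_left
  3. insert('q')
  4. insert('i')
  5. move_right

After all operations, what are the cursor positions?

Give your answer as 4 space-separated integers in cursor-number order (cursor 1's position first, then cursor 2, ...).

Answer: 3 7 10 13

Derivation:
After op 1 (add_cursor(5)): buffer="knmxi" (len 5), cursors c1@1 c2@3 c3@4 c4@5, authorship .....
After op 2 (move_left): buffer="knmxi" (len 5), cursors c1@0 c2@2 c3@3 c4@4, authorship .....
After op 3 (insert('q')): buffer="qknqmqxqi" (len 9), cursors c1@1 c2@4 c3@6 c4@8, authorship 1..2.3.4.
After op 4 (insert('i')): buffer="qiknqimqixqii" (len 13), cursors c1@2 c2@6 c3@9 c4@12, authorship 11..22.33.44.
After op 5 (move_right): buffer="qiknqimqixqii" (len 13), cursors c1@3 c2@7 c3@10 c4@13, authorship 11..22.33.44.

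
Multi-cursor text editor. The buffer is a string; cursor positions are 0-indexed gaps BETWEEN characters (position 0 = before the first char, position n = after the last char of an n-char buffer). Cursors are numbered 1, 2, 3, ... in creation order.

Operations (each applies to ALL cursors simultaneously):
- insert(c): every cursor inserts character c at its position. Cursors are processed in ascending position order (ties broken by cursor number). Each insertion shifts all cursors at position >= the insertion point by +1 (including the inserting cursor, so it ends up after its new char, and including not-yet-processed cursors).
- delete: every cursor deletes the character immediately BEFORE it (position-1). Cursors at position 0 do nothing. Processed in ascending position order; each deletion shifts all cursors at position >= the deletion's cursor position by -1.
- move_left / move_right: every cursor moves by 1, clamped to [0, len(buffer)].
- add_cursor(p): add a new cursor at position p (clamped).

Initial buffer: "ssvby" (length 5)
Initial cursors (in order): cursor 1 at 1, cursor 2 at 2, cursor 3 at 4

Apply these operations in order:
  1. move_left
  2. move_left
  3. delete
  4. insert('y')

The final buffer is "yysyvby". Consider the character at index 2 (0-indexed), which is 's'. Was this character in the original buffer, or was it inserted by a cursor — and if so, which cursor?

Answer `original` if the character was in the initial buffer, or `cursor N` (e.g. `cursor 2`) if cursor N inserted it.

Answer: original

Derivation:
After op 1 (move_left): buffer="ssvby" (len 5), cursors c1@0 c2@1 c3@3, authorship .....
After op 2 (move_left): buffer="ssvby" (len 5), cursors c1@0 c2@0 c3@2, authorship .....
After op 3 (delete): buffer="svby" (len 4), cursors c1@0 c2@0 c3@1, authorship ....
After op 4 (insert('y')): buffer="yysyvby" (len 7), cursors c1@2 c2@2 c3@4, authorship 12.3...
Authorship (.=original, N=cursor N): 1 2 . 3 . . .
Index 2: author = original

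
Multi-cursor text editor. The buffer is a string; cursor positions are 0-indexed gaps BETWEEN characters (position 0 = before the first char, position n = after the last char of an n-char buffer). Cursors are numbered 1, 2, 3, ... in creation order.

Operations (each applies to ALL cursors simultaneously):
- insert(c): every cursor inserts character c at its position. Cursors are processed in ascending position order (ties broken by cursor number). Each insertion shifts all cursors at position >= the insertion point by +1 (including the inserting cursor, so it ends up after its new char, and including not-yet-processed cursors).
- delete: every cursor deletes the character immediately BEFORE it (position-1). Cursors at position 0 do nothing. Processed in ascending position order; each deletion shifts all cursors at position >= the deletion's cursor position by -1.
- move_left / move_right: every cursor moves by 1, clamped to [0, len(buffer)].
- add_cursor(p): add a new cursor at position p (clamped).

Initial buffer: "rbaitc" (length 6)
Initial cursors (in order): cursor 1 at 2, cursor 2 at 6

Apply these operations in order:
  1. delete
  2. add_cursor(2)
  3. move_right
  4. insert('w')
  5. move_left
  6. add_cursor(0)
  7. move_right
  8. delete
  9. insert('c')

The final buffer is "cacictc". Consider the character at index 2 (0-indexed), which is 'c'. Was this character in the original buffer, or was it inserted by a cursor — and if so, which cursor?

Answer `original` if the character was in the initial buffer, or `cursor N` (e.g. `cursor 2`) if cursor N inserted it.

After op 1 (delete): buffer="rait" (len 4), cursors c1@1 c2@4, authorship ....
After op 2 (add_cursor(2)): buffer="rait" (len 4), cursors c1@1 c3@2 c2@4, authorship ....
After op 3 (move_right): buffer="rait" (len 4), cursors c1@2 c3@3 c2@4, authorship ....
After op 4 (insert('w')): buffer="rawiwtw" (len 7), cursors c1@3 c3@5 c2@7, authorship ..1.3.2
After op 5 (move_left): buffer="rawiwtw" (len 7), cursors c1@2 c3@4 c2@6, authorship ..1.3.2
After op 6 (add_cursor(0)): buffer="rawiwtw" (len 7), cursors c4@0 c1@2 c3@4 c2@6, authorship ..1.3.2
After op 7 (move_right): buffer="rawiwtw" (len 7), cursors c4@1 c1@3 c3@5 c2@7, authorship ..1.3.2
After op 8 (delete): buffer="ait" (len 3), cursors c4@0 c1@1 c3@2 c2@3, authorship ...
After op 9 (insert('c')): buffer="cacictc" (len 7), cursors c4@1 c1@3 c3@5 c2@7, authorship 4.1.3.2
Authorship (.=original, N=cursor N): 4 . 1 . 3 . 2
Index 2: author = 1

Answer: cursor 1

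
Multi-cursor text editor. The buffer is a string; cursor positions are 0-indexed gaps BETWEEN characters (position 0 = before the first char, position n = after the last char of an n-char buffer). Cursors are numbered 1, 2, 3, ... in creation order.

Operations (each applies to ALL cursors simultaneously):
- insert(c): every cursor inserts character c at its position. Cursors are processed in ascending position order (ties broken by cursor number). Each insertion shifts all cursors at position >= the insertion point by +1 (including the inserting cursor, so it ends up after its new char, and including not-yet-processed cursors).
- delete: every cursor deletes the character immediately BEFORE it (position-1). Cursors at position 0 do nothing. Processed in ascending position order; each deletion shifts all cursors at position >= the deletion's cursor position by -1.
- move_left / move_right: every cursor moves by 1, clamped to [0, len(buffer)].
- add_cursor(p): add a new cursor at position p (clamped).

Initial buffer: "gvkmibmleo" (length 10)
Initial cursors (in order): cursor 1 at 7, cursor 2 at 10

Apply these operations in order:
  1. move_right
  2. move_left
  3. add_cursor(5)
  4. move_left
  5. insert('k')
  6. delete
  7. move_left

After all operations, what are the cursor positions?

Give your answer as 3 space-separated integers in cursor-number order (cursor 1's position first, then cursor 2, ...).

Answer: 5 7 3

Derivation:
After op 1 (move_right): buffer="gvkmibmleo" (len 10), cursors c1@8 c2@10, authorship ..........
After op 2 (move_left): buffer="gvkmibmleo" (len 10), cursors c1@7 c2@9, authorship ..........
After op 3 (add_cursor(5)): buffer="gvkmibmleo" (len 10), cursors c3@5 c1@7 c2@9, authorship ..........
After op 4 (move_left): buffer="gvkmibmleo" (len 10), cursors c3@4 c1@6 c2@8, authorship ..........
After op 5 (insert('k')): buffer="gvkmkibkmlkeo" (len 13), cursors c3@5 c1@8 c2@11, authorship ....3..1..2..
After op 6 (delete): buffer="gvkmibmleo" (len 10), cursors c3@4 c1@6 c2@8, authorship ..........
After op 7 (move_left): buffer="gvkmibmleo" (len 10), cursors c3@3 c1@5 c2@7, authorship ..........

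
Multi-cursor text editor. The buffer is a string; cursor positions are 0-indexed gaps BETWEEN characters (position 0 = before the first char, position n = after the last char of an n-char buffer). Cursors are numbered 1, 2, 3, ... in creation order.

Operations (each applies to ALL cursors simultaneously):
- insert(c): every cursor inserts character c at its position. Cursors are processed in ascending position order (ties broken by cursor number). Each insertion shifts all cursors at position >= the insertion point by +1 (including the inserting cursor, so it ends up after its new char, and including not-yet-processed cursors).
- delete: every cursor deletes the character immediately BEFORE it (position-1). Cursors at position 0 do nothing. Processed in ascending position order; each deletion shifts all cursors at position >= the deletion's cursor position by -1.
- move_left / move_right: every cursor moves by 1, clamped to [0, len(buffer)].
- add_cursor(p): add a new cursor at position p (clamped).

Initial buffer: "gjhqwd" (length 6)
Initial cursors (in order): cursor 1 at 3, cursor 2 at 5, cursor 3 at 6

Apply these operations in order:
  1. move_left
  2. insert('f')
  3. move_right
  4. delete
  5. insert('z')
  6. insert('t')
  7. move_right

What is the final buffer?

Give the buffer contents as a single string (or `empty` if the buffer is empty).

After op 1 (move_left): buffer="gjhqwd" (len 6), cursors c1@2 c2@4 c3@5, authorship ......
After op 2 (insert('f')): buffer="gjfhqfwfd" (len 9), cursors c1@3 c2@6 c3@8, authorship ..1..2.3.
After op 3 (move_right): buffer="gjfhqfwfd" (len 9), cursors c1@4 c2@7 c3@9, authorship ..1..2.3.
After op 4 (delete): buffer="gjfqff" (len 6), cursors c1@3 c2@5 c3@6, authorship ..1.23
After op 5 (insert('z')): buffer="gjfzqfzfz" (len 9), cursors c1@4 c2@7 c3@9, authorship ..11.2233
After op 6 (insert('t')): buffer="gjfztqfztfzt" (len 12), cursors c1@5 c2@9 c3@12, authorship ..111.222333
After op 7 (move_right): buffer="gjfztqfztfzt" (len 12), cursors c1@6 c2@10 c3@12, authorship ..111.222333

Answer: gjfztqfztfzt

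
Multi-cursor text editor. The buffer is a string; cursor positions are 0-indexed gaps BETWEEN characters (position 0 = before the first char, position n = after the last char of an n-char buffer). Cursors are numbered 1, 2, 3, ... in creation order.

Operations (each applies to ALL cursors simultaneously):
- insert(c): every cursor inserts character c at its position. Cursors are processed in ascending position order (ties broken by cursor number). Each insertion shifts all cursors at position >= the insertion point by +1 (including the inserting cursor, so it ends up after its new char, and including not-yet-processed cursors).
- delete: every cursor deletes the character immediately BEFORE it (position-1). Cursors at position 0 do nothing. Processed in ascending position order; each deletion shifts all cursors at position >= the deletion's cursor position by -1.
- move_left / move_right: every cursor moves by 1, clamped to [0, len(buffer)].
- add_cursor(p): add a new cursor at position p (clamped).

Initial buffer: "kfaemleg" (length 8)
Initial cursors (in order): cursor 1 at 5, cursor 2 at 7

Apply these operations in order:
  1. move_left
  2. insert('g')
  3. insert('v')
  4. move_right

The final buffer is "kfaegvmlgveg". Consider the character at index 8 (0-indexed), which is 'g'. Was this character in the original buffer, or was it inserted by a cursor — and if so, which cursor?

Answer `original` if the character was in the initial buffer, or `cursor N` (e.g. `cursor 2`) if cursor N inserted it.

Answer: cursor 2

Derivation:
After op 1 (move_left): buffer="kfaemleg" (len 8), cursors c1@4 c2@6, authorship ........
After op 2 (insert('g')): buffer="kfaegmlgeg" (len 10), cursors c1@5 c2@8, authorship ....1..2..
After op 3 (insert('v')): buffer="kfaegvmlgveg" (len 12), cursors c1@6 c2@10, authorship ....11..22..
After op 4 (move_right): buffer="kfaegvmlgveg" (len 12), cursors c1@7 c2@11, authorship ....11..22..
Authorship (.=original, N=cursor N): . . . . 1 1 . . 2 2 . .
Index 8: author = 2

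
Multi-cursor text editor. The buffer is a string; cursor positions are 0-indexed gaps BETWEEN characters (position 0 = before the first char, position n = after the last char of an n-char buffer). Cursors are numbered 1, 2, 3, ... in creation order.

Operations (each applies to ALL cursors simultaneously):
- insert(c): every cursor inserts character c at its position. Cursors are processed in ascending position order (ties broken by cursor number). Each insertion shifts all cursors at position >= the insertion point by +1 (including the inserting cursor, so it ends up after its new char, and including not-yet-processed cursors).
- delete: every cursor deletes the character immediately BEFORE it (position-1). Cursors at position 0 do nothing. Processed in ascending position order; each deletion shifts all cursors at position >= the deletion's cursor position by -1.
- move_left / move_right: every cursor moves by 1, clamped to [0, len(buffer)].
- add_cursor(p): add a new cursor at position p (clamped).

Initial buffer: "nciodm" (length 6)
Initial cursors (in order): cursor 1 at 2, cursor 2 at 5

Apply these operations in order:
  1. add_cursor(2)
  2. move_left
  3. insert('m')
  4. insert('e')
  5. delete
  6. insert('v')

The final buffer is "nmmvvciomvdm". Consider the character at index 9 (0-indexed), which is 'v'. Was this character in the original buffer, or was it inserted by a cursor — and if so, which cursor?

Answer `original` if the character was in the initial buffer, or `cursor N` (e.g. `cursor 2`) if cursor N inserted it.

Answer: cursor 2

Derivation:
After op 1 (add_cursor(2)): buffer="nciodm" (len 6), cursors c1@2 c3@2 c2@5, authorship ......
After op 2 (move_left): buffer="nciodm" (len 6), cursors c1@1 c3@1 c2@4, authorship ......
After op 3 (insert('m')): buffer="nmmciomdm" (len 9), cursors c1@3 c3@3 c2@7, authorship .13...2..
After op 4 (insert('e')): buffer="nmmeeciomedm" (len 12), cursors c1@5 c3@5 c2@10, authorship .1313...22..
After op 5 (delete): buffer="nmmciomdm" (len 9), cursors c1@3 c3@3 c2@7, authorship .13...2..
After op 6 (insert('v')): buffer="nmmvvciomvdm" (len 12), cursors c1@5 c3@5 c2@10, authorship .1313...22..
Authorship (.=original, N=cursor N): . 1 3 1 3 . . . 2 2 . .
Index 9: author = 2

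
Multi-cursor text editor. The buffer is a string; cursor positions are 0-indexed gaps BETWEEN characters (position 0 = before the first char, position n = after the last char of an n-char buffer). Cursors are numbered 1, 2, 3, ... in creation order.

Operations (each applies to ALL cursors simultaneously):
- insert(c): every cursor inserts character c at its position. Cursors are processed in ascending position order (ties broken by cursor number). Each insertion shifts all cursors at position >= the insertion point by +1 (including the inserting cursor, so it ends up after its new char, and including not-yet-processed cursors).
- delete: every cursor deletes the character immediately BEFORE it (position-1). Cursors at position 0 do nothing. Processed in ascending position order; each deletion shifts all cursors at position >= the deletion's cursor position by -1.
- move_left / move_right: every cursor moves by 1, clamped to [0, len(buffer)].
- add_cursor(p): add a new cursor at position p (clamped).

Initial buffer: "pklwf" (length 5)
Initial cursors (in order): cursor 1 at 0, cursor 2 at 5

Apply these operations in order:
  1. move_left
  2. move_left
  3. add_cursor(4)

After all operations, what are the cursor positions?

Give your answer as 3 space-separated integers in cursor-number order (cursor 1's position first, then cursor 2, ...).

After op 1 (move_left): buffer="pklwf" (len 5), cursors c1@0 c2@4, authorship .....
After op 2 (move_left): buffer="pklwf" (len 5), cursors c1@0 c2@3, authorship .....
After op 3 (add_cursor(4)): buffer="pklwf" (len 5), cursors c1@0 c2@3 c3@4, authorship .....

Answer: 0 3 4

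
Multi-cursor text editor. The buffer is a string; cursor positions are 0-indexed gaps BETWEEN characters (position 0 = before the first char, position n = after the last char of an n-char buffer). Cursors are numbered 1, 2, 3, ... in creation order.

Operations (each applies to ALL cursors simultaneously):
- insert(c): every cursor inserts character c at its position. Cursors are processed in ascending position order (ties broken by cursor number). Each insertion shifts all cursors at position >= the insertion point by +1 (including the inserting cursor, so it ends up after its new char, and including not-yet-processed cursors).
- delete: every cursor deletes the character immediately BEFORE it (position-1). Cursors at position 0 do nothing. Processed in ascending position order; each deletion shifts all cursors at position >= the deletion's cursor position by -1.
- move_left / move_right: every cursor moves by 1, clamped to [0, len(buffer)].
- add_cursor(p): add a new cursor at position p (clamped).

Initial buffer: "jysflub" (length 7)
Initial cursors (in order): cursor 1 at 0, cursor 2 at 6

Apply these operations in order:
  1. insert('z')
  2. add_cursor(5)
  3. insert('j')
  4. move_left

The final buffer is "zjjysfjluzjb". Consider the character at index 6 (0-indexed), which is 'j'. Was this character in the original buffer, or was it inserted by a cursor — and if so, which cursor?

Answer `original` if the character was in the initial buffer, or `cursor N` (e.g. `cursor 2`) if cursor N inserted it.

After op 1 (insert('z')): buffer="zjysfluzb" (len 9), cursors c1@1 c2@8, authorship 1......2.
After op 2 (add_cursor(5)): buffer="zjysfluzb" (len 9), cursors c1@1 c3@5 c2@8, authorship 1......2.
After op 3 (insert('j')): buffer="zjjysfjluzjb" (len 12), cursors c1@2 c3@7 c2@11, authorship 11....3..22.
After op 4 (move_left): buffer="zjjysfjluzjb" (len 12), cursors c1@1 c3@6 c2@10, authorship 11....3..22.
Authorship (.=original, N=cursor N): 1 1 . . . . 3 . . 2 2 .
Index 6: author = 3

Answer: cursor 3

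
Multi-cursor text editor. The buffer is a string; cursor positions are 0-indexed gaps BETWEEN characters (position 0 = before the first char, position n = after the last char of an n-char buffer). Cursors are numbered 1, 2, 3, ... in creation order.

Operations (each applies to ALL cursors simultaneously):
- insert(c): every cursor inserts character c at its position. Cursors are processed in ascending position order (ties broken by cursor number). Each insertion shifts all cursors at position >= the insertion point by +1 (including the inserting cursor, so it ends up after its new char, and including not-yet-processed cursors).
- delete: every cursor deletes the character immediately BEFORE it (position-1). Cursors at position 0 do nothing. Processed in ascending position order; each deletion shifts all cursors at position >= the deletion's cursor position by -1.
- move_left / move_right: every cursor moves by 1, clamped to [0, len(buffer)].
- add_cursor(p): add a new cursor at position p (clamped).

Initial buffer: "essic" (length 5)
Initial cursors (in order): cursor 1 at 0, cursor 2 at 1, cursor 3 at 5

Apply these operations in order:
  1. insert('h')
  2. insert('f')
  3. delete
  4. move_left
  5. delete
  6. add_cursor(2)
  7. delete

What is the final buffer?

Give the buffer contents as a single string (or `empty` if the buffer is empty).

After op 1 (insert('h')): buffer="hehssich" (len 8), cursors c1@1 c2@3 c3@8, authorship 1.2....3
After op 2 (insert('f')): buffer="hfehfssichf" (len 11), cursors c1@2 c2@5 c3@11, authorship 11.22....33
After op 3 (delete): buffer="hehssich" (len 8), cursors c1@1 c2@3 c3@8, authorship 1.2....3
After op 4 (move_left): buffer="hehssich" (len 8), cursors c1@0 c2@2 c3@7, authorship 1.2....3
After op 5 (delete): buffer="hhssih" (len 6), cursors c1@0 c2@1 c3@5, authorship 12...3
After op 6 (add_cursor(2)): buffer="hhssih" (len 6), cursors c1@0 c2@1 c4@2 c3@5, authorship 12...3
After op 7 (delete): buffer="ssh" (len 3), cursors c1@0 c2@0 c4@0 c3@2, authorship ..3

Answer: ssh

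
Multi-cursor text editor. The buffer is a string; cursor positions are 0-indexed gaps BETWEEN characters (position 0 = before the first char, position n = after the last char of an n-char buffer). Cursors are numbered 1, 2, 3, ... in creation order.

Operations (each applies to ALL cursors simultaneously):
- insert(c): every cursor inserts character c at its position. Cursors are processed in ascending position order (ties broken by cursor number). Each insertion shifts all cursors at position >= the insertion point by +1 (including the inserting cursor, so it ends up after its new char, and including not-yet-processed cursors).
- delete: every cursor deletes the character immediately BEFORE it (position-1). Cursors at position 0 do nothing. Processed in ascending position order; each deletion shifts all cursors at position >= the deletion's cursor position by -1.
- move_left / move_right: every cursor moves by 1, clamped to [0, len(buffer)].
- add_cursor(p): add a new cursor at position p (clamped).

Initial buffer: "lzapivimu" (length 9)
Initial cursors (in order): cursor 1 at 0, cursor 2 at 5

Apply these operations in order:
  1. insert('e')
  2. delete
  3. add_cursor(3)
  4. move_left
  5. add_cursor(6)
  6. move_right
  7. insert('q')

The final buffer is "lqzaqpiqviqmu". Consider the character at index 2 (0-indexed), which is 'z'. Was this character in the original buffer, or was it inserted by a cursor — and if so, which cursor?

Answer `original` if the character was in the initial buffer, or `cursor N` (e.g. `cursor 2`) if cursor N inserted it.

After op 1 (insert('e')): buffer="elzapievimu" (len 11), cursors c1@1 c2@7, authorship 1.....2....
After op 2 (delete): buffer="lzapivimu" (len 9), cursors c1@0 c2@5, authorship .........
After op 3 (add_cursor(3)): buffer="lzapivimu" (len 9), cursors c1@0 c3@3 c2@5, authorship .........
After op 4 (move_left): buffer="lzapivimu" (len 9), cursors c1@0 c3@2 c2@4, authorship .........
After op 5 (add_cursor(6)): buffer="lzapivimu" (len 9), cursors c1@0 c3@2 c2@4 c4@6, authorship .........
After op 6 (move_right): buffer="lzapivimu" (len 9), cursors c1@1 c3@3 c2@5 c4@7, authorship .........
After op 7 (insert('q')): buffer="lqzaqpiqviqmu" (len 13), cursors c1@2 c3@5 c2@8 c4@11, authorship .1..3..2..4..
Authorship (.=original, N=cursor N): . 1 . . 3 . . 2 . . 4 . .
Index 2: author = original

Answer: original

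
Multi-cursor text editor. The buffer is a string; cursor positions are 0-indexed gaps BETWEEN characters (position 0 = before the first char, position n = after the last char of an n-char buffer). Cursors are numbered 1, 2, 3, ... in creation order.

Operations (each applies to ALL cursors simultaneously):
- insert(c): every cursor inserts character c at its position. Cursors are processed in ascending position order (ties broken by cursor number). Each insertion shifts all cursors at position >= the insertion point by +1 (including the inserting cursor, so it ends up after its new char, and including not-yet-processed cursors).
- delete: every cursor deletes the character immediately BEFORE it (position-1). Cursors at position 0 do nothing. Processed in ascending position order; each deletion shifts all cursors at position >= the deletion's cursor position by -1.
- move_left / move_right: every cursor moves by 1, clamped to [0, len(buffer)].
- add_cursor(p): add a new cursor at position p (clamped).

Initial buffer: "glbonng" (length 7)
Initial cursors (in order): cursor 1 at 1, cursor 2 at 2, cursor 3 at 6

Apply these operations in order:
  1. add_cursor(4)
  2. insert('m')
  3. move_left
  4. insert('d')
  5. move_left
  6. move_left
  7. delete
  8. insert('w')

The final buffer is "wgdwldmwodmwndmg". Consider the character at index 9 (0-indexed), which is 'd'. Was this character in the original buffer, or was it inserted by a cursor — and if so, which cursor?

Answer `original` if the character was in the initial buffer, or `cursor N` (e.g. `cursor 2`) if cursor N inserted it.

After op 1 (add_cursor(4)): buffer="glbonng" (len 7), cursors c1@1 c2@2 c4@4 c3@6, authorship .......
After op 2 (insert('m')): buffer="gmlmbomnnmg" (len 11), cursors c1@2 c2@4 c4@7 c3@10, authorship .1.2..4..3.
After op 3 (move_left): buffer="gmlmbomnnmg" (len 11), cursors c1@1 c2@3 c4@6 c3@9, authorship .1.2..4..3.
After op 4 (insert('d')): buffer="gdmldmbodmnndmg" (len 15), cursors c1@2 c2@5 c4@9 c3@13, authorship .11.22..44..33.
After op 5 (move_left): buffer="gdmldmbodmnndmg" (len 15), cursors c1@1 c2@4 c4@8 c3@12, authorship .11.22..44..33.
After op 6 (move_left): buffer="gdmldmbodmnndmg" (len 15), cursors c1@0 c2@3 c4@7 c3@11, authorship .11.22..44..33.
After op 7 (delete): buffer="gdldmodmndmg" (len 12), cursors c1@0 c2@2 c4@5 c3@8, authorship .1.22.44.33.
After op 8 (insert('w')): buffer="wgdwldmwodmwndmg" (len 16), cursors c1@1 c2@4 c4@8 c3@12, authorship 1.12.224.443.33.
Authorship (.=original, N=cursor N): 1 . 1 2 . 2 2 4 . 4 4 3 . 3 3 .
Index 9: author = 4

Answer: cursor 4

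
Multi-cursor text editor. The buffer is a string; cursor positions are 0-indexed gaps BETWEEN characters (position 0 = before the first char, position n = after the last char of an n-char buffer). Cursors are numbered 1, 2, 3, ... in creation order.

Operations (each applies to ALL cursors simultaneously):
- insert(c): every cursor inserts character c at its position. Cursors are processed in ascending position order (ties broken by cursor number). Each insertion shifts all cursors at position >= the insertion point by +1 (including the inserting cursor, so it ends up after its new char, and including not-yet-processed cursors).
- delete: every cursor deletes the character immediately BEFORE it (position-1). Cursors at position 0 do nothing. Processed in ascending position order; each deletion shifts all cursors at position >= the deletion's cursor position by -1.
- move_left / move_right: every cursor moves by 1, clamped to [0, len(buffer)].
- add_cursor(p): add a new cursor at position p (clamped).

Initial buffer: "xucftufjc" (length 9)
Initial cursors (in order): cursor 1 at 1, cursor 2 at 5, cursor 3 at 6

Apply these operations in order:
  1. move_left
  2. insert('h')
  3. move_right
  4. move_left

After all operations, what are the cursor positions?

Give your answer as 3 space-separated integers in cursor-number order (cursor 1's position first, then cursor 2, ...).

After op 1 (move_left): buffer="xucftufjc" (len 9), cursors c1@0 c2@4 c3@5, authorship .........
After op 2 (insert('h')): buffer="hxucfhthufjc" (len 12), cursors c1@1 c2@6 c3@8, authorship 1....2.3....
After op 3 (move_right): buffer="hxucfhthufjc" (len 12), cursors c1@2 c2@7 c3@9, authorship 1....2.3....
After op 4 (move_left): buffer="hxucfhthufjc" (len 12), cursors c1@1 c2@6 c3@8, authorship 1....2.3....

Answer: 1 6 8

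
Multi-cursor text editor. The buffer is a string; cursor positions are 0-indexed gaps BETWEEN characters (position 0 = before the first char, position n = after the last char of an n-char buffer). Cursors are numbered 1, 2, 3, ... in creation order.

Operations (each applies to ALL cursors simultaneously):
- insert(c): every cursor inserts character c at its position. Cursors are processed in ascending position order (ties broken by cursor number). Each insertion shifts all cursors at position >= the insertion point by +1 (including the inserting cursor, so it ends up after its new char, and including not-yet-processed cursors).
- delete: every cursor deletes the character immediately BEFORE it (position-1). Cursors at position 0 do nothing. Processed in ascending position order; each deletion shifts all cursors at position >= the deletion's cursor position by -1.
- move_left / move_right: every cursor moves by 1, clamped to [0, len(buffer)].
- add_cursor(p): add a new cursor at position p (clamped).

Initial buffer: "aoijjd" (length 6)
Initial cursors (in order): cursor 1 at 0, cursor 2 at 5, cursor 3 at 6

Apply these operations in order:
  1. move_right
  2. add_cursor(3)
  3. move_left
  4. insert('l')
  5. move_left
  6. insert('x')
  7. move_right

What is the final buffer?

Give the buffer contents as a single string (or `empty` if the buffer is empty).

Answer: xlaoxlijjlxxld

Derivation:
After op 1 (move_right): buffer="aoijjd" (len 6), cursors c1@1 c2@6 c3@6, authorship ......
After op 2 (add_cursor(3)): buffer="aoijjd" (len 6), cursors c1@1 c4@3 c2@6 c3@6, authorship ......
After op 3 (move_left): buffer="aoijjd" (len 6), cursors c1@0 c4@2 c2@5 c3@5, authorship ......
After op 4 (insert('l')): buffer="laolijjlld" (len 10), cursors c1@1 c4@4 c2@9 c3@9, authorship 1..4...23.
After op 5 (move_left): buffer="laolijjlld" (len 10), cursors c1@0 c4@3 c2@8 c3@8, authorship 1..4...23.
After op 6 (insert('x')): buffer="xlaoxlijjlxxld" (len 14), cursors c1@1 c4@5 c2@12 c3@12, authorship 11..44...2233.
After op 7 (move_right): buffer="xlaoxlijjlxxld" (len 14), cursors c1@2 c4@6 c2@13 c3@13, authorship 11..44...2233.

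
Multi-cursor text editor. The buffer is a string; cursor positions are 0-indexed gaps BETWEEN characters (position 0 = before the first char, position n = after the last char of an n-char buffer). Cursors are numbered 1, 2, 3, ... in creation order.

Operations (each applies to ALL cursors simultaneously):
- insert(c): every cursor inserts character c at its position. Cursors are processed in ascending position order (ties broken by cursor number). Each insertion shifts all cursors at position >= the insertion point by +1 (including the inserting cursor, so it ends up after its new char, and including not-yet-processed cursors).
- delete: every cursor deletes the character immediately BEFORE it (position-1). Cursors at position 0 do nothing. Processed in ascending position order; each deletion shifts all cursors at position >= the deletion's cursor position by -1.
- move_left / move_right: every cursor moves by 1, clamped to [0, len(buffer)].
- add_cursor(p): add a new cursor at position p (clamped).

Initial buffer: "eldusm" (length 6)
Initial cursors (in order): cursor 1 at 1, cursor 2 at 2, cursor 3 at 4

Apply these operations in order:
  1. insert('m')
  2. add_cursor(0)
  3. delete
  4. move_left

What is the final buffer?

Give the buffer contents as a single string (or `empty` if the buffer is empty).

After op 1 (insert('m')): buffer="emlmdumsm" (len 9), cursors c1@2 c2@4 c3@7, authorship .1.2..3..
After op 2 (add_cursor(0)): buffer="emlmdumsm" (len 9), cursors c4@0 c1@2 c2@4 c3@7, authorship .1.2..3..
After op 3 (delete): buffer="eldusm" (len 6), cursors c4@0 c1@1 c2@2 c3@4, authorship ......
After op 4 (move_left): buffer="eldusm" (len 6), cursors c1@0 c4@0 c2@1 c3@3, authorship ......

Answer: eldusm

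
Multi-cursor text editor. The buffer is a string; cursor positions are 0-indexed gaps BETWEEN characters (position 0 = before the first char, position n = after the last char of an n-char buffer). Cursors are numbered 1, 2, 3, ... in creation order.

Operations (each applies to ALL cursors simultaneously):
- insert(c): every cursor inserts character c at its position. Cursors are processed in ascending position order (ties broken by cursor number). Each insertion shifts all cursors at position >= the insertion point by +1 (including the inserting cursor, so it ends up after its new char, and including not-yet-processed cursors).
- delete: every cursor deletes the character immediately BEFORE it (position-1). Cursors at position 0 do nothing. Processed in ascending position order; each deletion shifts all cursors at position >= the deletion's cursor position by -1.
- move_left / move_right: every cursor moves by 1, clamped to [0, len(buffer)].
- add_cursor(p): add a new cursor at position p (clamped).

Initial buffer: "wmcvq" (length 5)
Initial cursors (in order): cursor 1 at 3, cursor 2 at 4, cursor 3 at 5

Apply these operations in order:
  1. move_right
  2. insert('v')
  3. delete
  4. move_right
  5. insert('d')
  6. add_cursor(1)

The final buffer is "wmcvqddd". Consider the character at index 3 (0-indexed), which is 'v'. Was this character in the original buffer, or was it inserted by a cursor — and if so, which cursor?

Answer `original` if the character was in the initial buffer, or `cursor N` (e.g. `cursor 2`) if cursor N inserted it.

Answer: original

Derivation:
After op 1 (move_right): buffer="wmcvq" (len 5), cursors c1@4 c2@5 c3@5, authorship .....
After op 2 (insert('v')): buffer="wmcvvqvv" (len 8), cursors c1@5 c2@8 c3@8, authorship ....1.23
After op 3 (delete): buffer="wmcvq" (len 5), cursors c1@4 c2@5 c3@5, authorship .....
After op 4 (move_right): buffer="wmcvq" (len 5), cursors c1@5 c2@5 c3@5, authorship .....
After op 5 (insert('d')): buffer="wmcvqddd" (len 8), cursors c1@8 c2@8 c3@8, authorship .....123
After op 6 (add_cursor(1)): buffer="wmcvqddd" (len 8), cursors c4@1 c1@8 c2@8 c3@8, authorship .....123
Authorship (.=original, N=cursor N): . . . . . 1 2 3
Index 3: author = original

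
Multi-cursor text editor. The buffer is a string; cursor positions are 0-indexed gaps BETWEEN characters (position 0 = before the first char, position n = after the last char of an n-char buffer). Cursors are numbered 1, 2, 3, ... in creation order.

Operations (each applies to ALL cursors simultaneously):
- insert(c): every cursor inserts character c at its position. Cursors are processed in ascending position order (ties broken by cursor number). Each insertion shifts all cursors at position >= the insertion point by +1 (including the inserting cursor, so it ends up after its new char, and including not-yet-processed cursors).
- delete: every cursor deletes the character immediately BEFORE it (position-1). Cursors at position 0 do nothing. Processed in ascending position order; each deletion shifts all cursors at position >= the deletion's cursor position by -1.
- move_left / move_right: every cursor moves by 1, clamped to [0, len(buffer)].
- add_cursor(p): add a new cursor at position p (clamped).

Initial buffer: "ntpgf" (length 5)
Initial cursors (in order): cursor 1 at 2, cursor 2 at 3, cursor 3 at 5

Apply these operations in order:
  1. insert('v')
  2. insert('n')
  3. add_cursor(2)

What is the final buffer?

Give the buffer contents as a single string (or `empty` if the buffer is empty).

Answer: ntvnpvngfvn

Derivation:
After op 1 (insert('v')): buffer="ntvpvgfv" (len 8), cursors c1@3 c2@5 c3@8, authorship ..1.2..3
After op 2 (insert('n')): buffer="ntvnpvngfvn" (len 11), cursors c1@4 c2@7 c3@11, authorship ..11.22..33
After op 3 (add_cursor(2)): buffer="ntvnpvngfvn" (len 11), cursors c4@2 c1@4 c2@7 c3@11, authorship ..11.22..33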